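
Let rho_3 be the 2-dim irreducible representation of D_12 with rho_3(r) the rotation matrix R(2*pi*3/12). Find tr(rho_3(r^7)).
chi_{rho_3}(r^7) = 2*cos(2*pi*3*7/12) = 0

Why: rho_3(r^7) is rotation by angle 2*pi*3*7/12, whose trace is 2*cos(2*pi*3*7/12) = 0.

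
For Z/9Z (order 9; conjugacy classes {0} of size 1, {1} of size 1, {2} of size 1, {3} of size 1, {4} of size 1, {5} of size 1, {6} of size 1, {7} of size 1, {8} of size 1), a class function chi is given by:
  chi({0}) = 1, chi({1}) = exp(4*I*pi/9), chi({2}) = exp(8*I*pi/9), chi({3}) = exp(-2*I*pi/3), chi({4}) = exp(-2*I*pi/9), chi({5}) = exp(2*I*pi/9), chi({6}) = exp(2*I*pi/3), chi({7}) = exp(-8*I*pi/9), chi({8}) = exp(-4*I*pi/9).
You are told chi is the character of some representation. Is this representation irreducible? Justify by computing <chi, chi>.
Irreducible: <chi, chi> = 1.

Argument: <chi, chi> = (1/|G|) sum_C |C| * |chi(C)|^2 = (1/9)[1*|1|^2 + 1*|exp(4*I*pi/9)|^2 + 1*|exp(8*I*pi/9)|^2 + 1*|exp(-2*I*pi/3)|^2 + 1*|exp(-2*I*pi/9)|^2 + 1*|exp(2*I*pi/9)|^2 + 1*|exp(2*I*pi/3)|^2 + 1*|exp(-8*I*pi/9)|^2 + 1*|exp(-4*I*pi/9)|^2]
  = (1/9)[(1) + (1) + (1) + (1) + (1) + (1) + (1) + (1) + (1)] = 9/9 = 1.
(Exp terms are combined using exp(i*s)*conj(exp(i*t)) = exp(i*(s-t)), and sums of them are collapsed using the identity that for every m > 1 the m distinct m-th roots of unity sum to 0, e.g. 1 + exp(2*I*pi/3) + exp(-2*I*pi/3) = 0.)
A character is irreducible iff <chi, chi> = 1, so this representation is irreducible.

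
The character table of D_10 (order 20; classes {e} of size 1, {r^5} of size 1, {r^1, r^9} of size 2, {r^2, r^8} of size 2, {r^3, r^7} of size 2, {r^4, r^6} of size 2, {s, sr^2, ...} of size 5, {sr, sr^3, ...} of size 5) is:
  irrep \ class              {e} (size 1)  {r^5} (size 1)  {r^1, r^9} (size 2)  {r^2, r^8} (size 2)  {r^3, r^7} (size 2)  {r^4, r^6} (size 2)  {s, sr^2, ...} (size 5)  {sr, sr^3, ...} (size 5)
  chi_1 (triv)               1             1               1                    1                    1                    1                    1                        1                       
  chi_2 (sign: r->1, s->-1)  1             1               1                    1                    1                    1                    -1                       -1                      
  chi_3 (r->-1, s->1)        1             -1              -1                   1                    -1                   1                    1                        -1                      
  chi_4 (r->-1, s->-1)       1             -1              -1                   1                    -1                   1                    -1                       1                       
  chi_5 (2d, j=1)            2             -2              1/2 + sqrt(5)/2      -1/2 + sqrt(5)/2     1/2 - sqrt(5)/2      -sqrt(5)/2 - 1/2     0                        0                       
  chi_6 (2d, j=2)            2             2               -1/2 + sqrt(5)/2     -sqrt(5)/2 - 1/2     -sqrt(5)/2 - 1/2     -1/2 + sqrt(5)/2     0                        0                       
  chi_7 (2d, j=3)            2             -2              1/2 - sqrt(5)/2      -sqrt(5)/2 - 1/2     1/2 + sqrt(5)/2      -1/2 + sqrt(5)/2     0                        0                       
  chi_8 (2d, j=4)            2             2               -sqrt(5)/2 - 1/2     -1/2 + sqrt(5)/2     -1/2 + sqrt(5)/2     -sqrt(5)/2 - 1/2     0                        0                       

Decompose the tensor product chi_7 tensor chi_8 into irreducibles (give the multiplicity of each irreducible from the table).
chi_7 tensor chi_8 = chi_5 + chi_7 (all other irreducibles have multiplicity 0).

The character of a tensor product is the pointwise product (chi_7 * chi_8)(C) = chi_7(C) * chi_8(C):
  {e}: (2)*(2), {r^5}: (-2)*(2), {r^1, r^9}: (1/2 - sqrt(5)/2)*(-sqrt(5)/2 - 1/2), {r^2, r^8}: (-sqrt(5)/2 - 1/2)*(-1/2 + sqrt(5)/2), {r^3, r^7}: (1/2 + sqrt(5)/2)*(-1/2 + sqrt(5)/2), {r^4, r^6}: (-1/2 + sqrt(5)/2)*(-sqrt(5)/2 - 1/2), {s, sr^2, ...}: (0)*(0), {sr, sr^3, ...}: (0)*(0)
so (chi_7 * chi_8) takes values
  {e} -> 4, {r^5} -> -4, {r^1, r^9} -> 1, {r^2, r^8} -> -1, {r^3, r^7} -> 1, {r^4, r^6} -> -1, {s, sr^2, ...} -> 0, {sr, sr^3, ...} -> 0.
Now take the inner product of this character with each irreducible chi from the table, <chi_7*chi_8, chi> = (1/20) sum_C |C| (chi_7*chi_8)(C) conj(chi(C)):
  <chi_7*chi_8, chi_1> = (1/20)[1*(4)*conj(1) + 1*(-4)*conj(1) + 2*(1)*conj(1) + 2*(-1)*conj(1) + 2*(1)*conj(1) + 2*(-1)*conj(1) + 5*(0)*conj(1) + 5*(0)*conj(1)]
      = (1/20)[(4) + (-4) + (2) + (-2) + (2) + (-2) + (0) + (0)] = 0/20 = 0
  <chi_7*chi_8, chi_2> = (1/20)[1*(4)*conj(1) + 1*(-4)*conj(1) + 2*(1)*conj(1) + 2*(-1)*conj(1) + 2*(1)*conj(1) + 2*(-1)*conj(1) + 5*(0)*conj(-1) + 5*(0)*conj(-1)]
      = (1/20)[(4) + (-4) + (2) + (-2) + (2) + (-2) + (0) + (0)] = 0/20 = 0
  <chi_7*chi_8, chi_3> = (1/20)[1*(4)*conj(1) + 1*(-4)*conj(-1) + 2*(1)*conj(-1) + 2*(-1)*conj(1) + 2*(1)*conj(-1) + 2*(-1)*conj(1) + 5*(0)*conj(1) + 5*(0)*conj(-1)]
      = (1/20)[(4) + (4) + (-2) + (-2) + (-2) + (-2) + (0) + (0)] = 0/20 = 0
  <chi_7*chi_8, chi_4> = (1/20)[1*(4)*conj(1) + 1*(-4)*conj(-1) + 2*(1)*conj(-1) + 2*(-1)*conj(1) + 2*(1)*conj(-1) + 2*(-1)*conj(1) + 5*(0)*conj(-1) + 5*(0)*conj(1)]
      = (1/20)[(4) + (4) + (-2) + (-2) + (-2) + (-2) + (0) + (0)] = 0/20 = 0
  <chi_7*chi_8, chi_5> = (1/20)[1*(4)*conj(2) + 1*(-4)*conj(-2) + 2*(1)*conj(1/2 + sqrt(5)/2) + 2*(-1)*conj(-1/2 + sqrt(5)/2) + 2*(1)*conj(1/2 - sqrt(5)/2) + 2*(-1)*conj(-sqrt(5)/2 - 1/2) + 5*(0)*conj(0) + 5*(0)*conj(0)]
      = (1/20)[(8) + (8) + (1 + sqrt(5)) + (1 - sqrt(5)) + (1 - sqrt(5)) + (1 + sqrt(5)) + (0) + (0)] = 20/20 = 1
  <chi_7*chi_8, chi_6> = (1/20)[1*(4)*conj(2) + 1*(-4)*conj(2) + 2*(1)*conj(-1/2 + sqrt(5)/2) + 2*(-1)*conj(-sqrt(5)/2 - 1/2) + 2*(1)*conj(-sqrt(5)/2 - 1/2) + 2*(-1)*conj(-1/2 + sqrt(5)/2) + 5*(0)*conj(0) + 5*(0)*conj(0)]
      = (1/20)[(8) + (-8) + (-1 + sqrt(5)) + (1 + sqrt(5)) + (-sqrt(5) - 1) + (1 - sqrt(5)) + (0) + (0)] = 0/20 = 0
  <chi_7*chi_8, chi_7> = (1/20)[1*(4)*conj(2) + 1*(-4)*conj(-2) + 2*(1)*conj(1/2 - sqrt(5)/2) + 2*(-1)*conj(-sqrt(5)/2 - 1/2) + 2*(1)*conj(1/2 + sqrt(5)/2) + 2*(-1)*conj(-1/2 + sqrt(5)/2) + 5*(0)*conj(0) + 5*(0)*conj(0)]
      = (1/20)[(8) + (8) + (1 - sqrt(5)) + (1 + sqrt(5)) + (1 + sqrt(5)) + (1 - sqrt(5)) + (0) + (0)] = 20/20 = 1
  <chi_7*chi_8, chi_8> = (1/20)[1*(4)*conj(2) + 1*(-4)*conj(2) + 2*(1)*conj(-sqrt(5)/2 - 1/2) + 2*(-1)*conj(-1/2 + sqrt(5)/2) + 2*(1)*conj(-1/2 + sqrt(5)/2) + 2*(-1)*conj(-sqrt(5)/2 - 1/2) + 5*(0)*conj(0) + 5*(0)*conj(0)]
      = (1/20)[(8) + (-8) + (-sqrt(5) - 1) + (1 - sqrt(5)) + (-1 + sqrt(5)) + (1 + sqrt(5)) + (0) + (0)] = 0/20 = 0
Hence the multiplicities are chi_5: 1, chi_7: 1. Dimension check: dim(chi_7)*dim(chi_8) = 2*2 = 4 and sum (mult * dim) = 1*2 + 1*2 = 4.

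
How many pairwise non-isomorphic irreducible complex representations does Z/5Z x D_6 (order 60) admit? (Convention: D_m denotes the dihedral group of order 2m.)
30

Derivation: The number of irreducible complex representations of a finite group equals its number of conjugacy classes. For a direct product, #classes(G x H) = #classes(G) * #classes(H). Z/5Z has 5 classes (abelian), D_6 has 6 classes, so 5 * 6 = 30, so Z/5Z x D_6 (order 60) has exactly 30 irreducible complex representations.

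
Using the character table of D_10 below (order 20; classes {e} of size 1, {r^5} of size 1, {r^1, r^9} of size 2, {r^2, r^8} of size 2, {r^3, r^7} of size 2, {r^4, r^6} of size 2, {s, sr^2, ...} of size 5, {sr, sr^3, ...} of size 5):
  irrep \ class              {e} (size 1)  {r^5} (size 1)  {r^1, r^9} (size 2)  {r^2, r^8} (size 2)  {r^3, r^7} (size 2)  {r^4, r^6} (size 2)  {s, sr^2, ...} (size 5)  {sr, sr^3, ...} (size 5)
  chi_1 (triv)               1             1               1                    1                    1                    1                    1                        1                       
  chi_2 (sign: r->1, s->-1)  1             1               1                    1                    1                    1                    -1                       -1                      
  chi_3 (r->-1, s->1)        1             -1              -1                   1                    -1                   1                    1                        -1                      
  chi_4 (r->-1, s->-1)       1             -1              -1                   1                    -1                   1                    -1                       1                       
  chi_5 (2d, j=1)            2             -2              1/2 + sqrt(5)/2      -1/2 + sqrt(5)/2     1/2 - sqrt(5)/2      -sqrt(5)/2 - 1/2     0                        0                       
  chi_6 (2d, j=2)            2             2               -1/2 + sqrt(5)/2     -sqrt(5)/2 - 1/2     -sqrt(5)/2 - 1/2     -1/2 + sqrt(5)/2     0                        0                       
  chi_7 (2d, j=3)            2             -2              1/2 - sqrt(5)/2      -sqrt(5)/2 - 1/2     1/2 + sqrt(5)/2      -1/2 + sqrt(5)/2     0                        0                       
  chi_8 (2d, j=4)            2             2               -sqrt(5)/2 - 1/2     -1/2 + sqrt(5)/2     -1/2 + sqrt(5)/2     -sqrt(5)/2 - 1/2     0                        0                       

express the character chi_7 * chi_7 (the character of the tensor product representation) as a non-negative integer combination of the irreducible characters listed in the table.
chi_7 tensor chi_7 = chi_1 + chi_2 + chi_8 (all other irreducibles have multiplicity 0).

Derivation: The character of a tensor product is the pointwise product (chi_7 * chi_7)(C) = chi_7(C) * chi_7(C):
  {e}: (2)*(2), {r^5}: (-2)*(-2), {r^1, r^9}: (1/2 - sqrt(5)/2)*(1/2 - sqrt(5)/2), {r^2, r^8}: (-sqrt(5)/2 - 1/2)*(-sqrt(5)/2 - 1/2), {r^3, r^7}: (1/2 + sqrt(5)/2)*(1/2 + sqrt(5)/2), {r^4, r^6}: (-1/2 + sqrt(5)/2)*(-1/2 + sqrt(5)/2), {s, sr^2, ...}: (0)*(0), {sr, sr^3, ...}: (0)*(0)
so (chi_7 * chi_7) takes values
  {e} -> 4, {r^5} -> 4, {r^1, r^9} -> 3/2 - sqrt(5)/2, {r^2, r^8} -> sqrt(5)/2 + 3/2, {r^3, r^7} -> sqrt(5)/2 + 3/2, {r^4, r^6} -> 3/2 - sqrt(5)/2, {s, sr^2, ...} -> 0, {sr, sr^3, ...} -> 0.
Now take the inner product of this character with each irreducible chi from the table, <chi_7*chi_7, chi> = (1/20) sum_C |C| (chi_7*chi_7)(C) conj(chi(C)):
  <chi_7*chi_7, chi_1> = (1/20)[1*(4)*conj(1) + 1*(4)*conj(1) + 2*(3/2 - sqrt(5)/2)*conj(1) + 2*(sqrt(5)/2 + 3/2)*conj(1) + 2*(sqrt(5)/2 + 3/2)*conj(1) + 2*(3/2 - sqrt(5)/2)*conj(1) + 5*(0)*conj(1) + 5*(0)*conj(1)]
      = (1/20)[(4) + (4) + (3 - sqrt(5)) + (sqrt(5) + 3) + (sqrt(5) + 3) + (3 - sqrt(5)) + (0) + (0)] = 20/20 = 1
  <chi_7*chi_7, chi_2> = (1/20)[1*(4)*conj(1) + 1*(4)*conj(1) + 2*(3/2 - sqrt(5)/2)*conj(1) + 2*(sqrt(5)/2 + 3/2)*conj(1) + 2*(sqrt(5)/2 + 3/2)*conj(1) + 2*(3/2 - sqrt(5)/2)*conj(1) + 5*(0)*conj(-1) + 5*(0)*conj(-1)]
      = (1/20)[(4) + (4) + (3 - sqrt(5)) + (sqrt(5) + 3) + (sqrt(5) + 3) + (3 - sqrt(5)) + (0) + (0)] = 20/20 = 1
  <chi_7*chi_7, chi_3> = (1/20)[1*(4)*conj(1) + 1*(4)*conj(-1) + 2*(3/2 - sqrt(5)/2)*conj(-1) + 2*(sqrt(5)/2 + 3/2)*conj(1) + 2*(sqrt(5)/2 + 3/2)*conj(-1) + 2*(3/2 - sqrt(5)/2)*conj(1) + 5*(0)*conj(1) + 5*(0)*conj(-1)]
      = (1/20)[(4) + (-4) + (-3 + sqrt(5)) + (sqrt(5) + 3) + (-3 - sqrt(5)) + (3 - sqrt(5)) + (0) + (0)] = 0/20 = 0
  <chi_7*chi_7, chi_4> = (1/20)[1*(4)*conj(1) + 1*(4)*conj(-1) + 2*(3/2 - sqrt(5)/2)*conj(-1) + 2*(sqrt(5)/2 + 3/2)*conj(1) + 2*(sqrt(5)/2 + 3/2)*conj(-1) + 2*(3/2 - sqrt(5)/2)*conj(1) + 5*(0)*conj(-1) + 5*(0)*conj(1)]
      = (1/20)[(4) + (-4) + (-3 + sqrt(5)) + (sqrt(5) + 3) + (-3 - sqrt(5)) + (3 - sqrt(5)) + (0) + (0)] = 0/20 = 0
  <chi_7*chi_7, chi_5> = (1/20)[1*(4)*conj(2) + 1*(4)*conj(-2) + 2*(3/2 - sqrt(5)/2)*conj(1/2 + sqrt(5)/2) + 2*(sqrt(5)/2 + 3/2)*conj(-1/2 + sqrt(5)/2) + 2*(sqrt(5)/2 + 3/2)*conj(1/2 - sqrt(5)/2) + 2*(3/2 - sqrt(5)/2)*conj(-sqrt(5)/2 - 1/2) + 5*(0)*conj(0) + 5*(0)*conj(0)]
      = (1/20)[(8) + (-8) + (-1 + sqrt(5)) + (1 + sqrt(5)) + (-sqrt(5) - 1) + (1 - sqrt(5)) + (0) + (0)] = 0/20 = 0
  <chi_7*chi_7, chi_6> = (1/20)[1*(4)*conj(2) + 1*(4)*conj(2) + 2*(3/2 - sqrt(5)/2)*conj(-1/2 + sqrt(5)/2) + 2*(sqrt(5)/2 + 3/2)*conj(-sqrt(5)/2 - 1/2) + 2*(sqrt(5)/2 + 3/2)*conj(-sqrt(5)/2 - 1/2) + 2*(3/2 - sqrt(5)/2)*conj(-1/2 + sqrt(5)/2) + 5*(0)*conj(0) + 5*(0)*conj(0)]
      = (1/20)[(8) + (8) + (-4 + 2*sqrt(5)) + (-2*sqrt(5) - 4) + (-2*sqrt(5) - 4) + (-4 + 2*sqrt(5)) + (0) + (0)] = 0/20 = 0
  <chi_7*chi_7, chi_7> = (1/20)[1*(4)*conj(2) + 1*(4)*conj(-2) + 2*(3/2 - sqrt(5)/2)*conj(1/2 - sqrt(5)/2) + 2*(sqrt(5)/2 + 3/2)*conj(-sqrt(5)/2 - 1/2) + 2*(sqrt(5)/2 + 3/2)*conj(1/2 + sqrt(5)/2) + 2*(3/2 - sqrt(5)/2)*conj(-1/2 + sqrt(5)/2) + 5*(0)*conj(0) + 5*(0)*conj(0)]
      = (1/20)[(8) + (-8) + (4 - 2*sqrt(5)) + (-2*sqrt(5) - 4) + (4 + 2*sqrt(5)) + (-4 + 2*sqrt(5)) + (0) + (0)] = 0/20 = 0
  <chi_7*chi_7, chi_8> = (1/20)[1*(4)*conj(2) + 1*(4)*conj(2) + 2*(3/2 - sqrt(5)/2)*conj(-sqrt(5)/2 - 1/2) + 2*(sqrt(5)/2 + 3/2)*conj(-1/2 + sqrt(5)/2) + 2*(sqrt(5)/2 + 3/2)*conj(-1/2 + sqrt(5)/2) + 2*(3/2 - sqrt(5)/2)*conj(-sqrt(5)/2 - 1/2) + 5*(0)*conj(0) + 5*(0)*conj(0)]
      = (1/20)[(8) + (8) + (1 - sqrt(5)) + (1 + sqrt(5)) + (1 + sqrt(5)) + (1 - sqrt(5)) + (0) + (0)] = 20/20 = 1
Hence the multiplicities are chi_1: 1, chi_2: 1, chi_8: 1. Dimension check: dim(chi_7)*dim(chi_7) = 2*2 = 4 and sum (mult * dim) = 1*1 + 1*1 + 1*2 = 4.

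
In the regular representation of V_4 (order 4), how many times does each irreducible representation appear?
Each irreducible V_i of dimension d_i appears with multiplicity d_i, i.e. rho_reg = (direct sum over all irreducibles V_i) d_i V_i. The irreducible dimensions for V_4 are 1, 1, 1, 1: 4 irreducibles of dimension 1, each with multiplicity 1. Total dimension 4*1*1 = 4 = |G|.

Working: General theorem: in the regular representation of a finite group G, each irreducible appears with multiplicity equal to its dimension. Check: dim(rho_reg) = sum d_i^2 = 1 + 1 + 1 + 1 = 4 = |G|.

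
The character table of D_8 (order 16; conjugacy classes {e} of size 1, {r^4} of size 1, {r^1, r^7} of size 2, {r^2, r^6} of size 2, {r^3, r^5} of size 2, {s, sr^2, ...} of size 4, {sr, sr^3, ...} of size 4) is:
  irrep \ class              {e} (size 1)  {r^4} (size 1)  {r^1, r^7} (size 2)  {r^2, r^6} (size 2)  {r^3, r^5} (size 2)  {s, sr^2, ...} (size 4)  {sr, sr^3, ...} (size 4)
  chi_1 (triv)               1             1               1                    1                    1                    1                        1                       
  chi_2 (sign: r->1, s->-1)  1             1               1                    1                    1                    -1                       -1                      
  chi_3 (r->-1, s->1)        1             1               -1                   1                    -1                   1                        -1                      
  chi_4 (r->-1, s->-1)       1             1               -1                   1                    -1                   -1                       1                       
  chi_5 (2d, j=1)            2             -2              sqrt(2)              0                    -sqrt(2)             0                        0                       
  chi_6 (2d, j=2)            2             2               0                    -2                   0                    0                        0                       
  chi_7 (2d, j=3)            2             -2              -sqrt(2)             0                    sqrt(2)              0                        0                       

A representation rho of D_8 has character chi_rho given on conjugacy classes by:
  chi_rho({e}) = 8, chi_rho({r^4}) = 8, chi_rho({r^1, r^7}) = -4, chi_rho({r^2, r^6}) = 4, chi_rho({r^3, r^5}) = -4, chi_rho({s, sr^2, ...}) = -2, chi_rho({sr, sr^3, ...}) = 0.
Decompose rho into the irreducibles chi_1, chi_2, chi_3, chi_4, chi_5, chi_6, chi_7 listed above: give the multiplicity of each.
Multiplicities: chi_1: 0, chi_2: 1, chi_3: 2, chi_4: 3, chi_5: 0, chi_6: 1, chi_7: 0.

Solution. Use <chi_rho, chi> = (1/|G|) sum_C |C| * chi_rho(C) * conj(chi(C)) with |G| = 16 for each irreducible chi in the table:
  <chi_rho, chi_1> = (1/16)[1*(8)*conj(1) + 1*(8)*conj(1) + 2*(-4)*conj(1) + 2*(4)*conj(1) + 2*(-4)*conj(1) + 4*(-2)*conj(1) + 4*(0)*conj(1)]
      = (1/16)[(8) + (8) + (-8) + (8) + (-8) + (-8) + (0)] = 0/16 = 0
  <chi_rho, chi_2> = (1/16)[1*(8)*conj(1) + 1*(8)*conj(1) + 2*(-4)*conj(1) + 2*(4)*conj(1) + 2*(-4)*conj(1) + 4*(-2)*conj(-1) + 4*(0)*conj(-1)]
      = (1/16)[(8) + (8) + (-8) + (8) + (-8) + (8) + (0)] = 16/16 = 1
  <chi_rho, chi_3> = (1/16)[1*(8)*conj(1) + 1*(8)*conj(1) + 2*(-4)*conj(-1) + 2*(4)*conj(1) + 2*(-4)*conj(-1) + 4*(-2)*conj(1) + 4*(0)*conj(-1)]
      = (1/16)[(8) + (8) + (8) + (8) + (8) + (-8) + (0)] = 32/16 = 2
  <chi_rho, chi_4> = (1/16)[1*(8)*conj(1) + 1*(8)*conj(1) + 2*(-4)*conj(-1) + 2*(4)*conj(1) + 2*(-4)*conj(-1) + 4*(-2)*conj(-1) + 4*(0)*conj(1)]
      = (1/16)[(8) + (8) + (8) + (8) + (8) + (8) + (0)] = 48/16 = 3
  <chi_rho, chi_5> = (1/16)[1*(8)*conj(2) + 1*(8)*conj(-2) + 2*(-4)*conj(sqrt(2)) + 2*(4)*conj(0) + 2*(-4)*conj(-sqrt(2)) + 4*(-2)*conj(0) + 4*(0)*conj(0)]
      = (1/16)[(16) + (-16) + (-8*sqrt(2)) + (0) + (8*sqrt(2)) + (0) + (0)] = 0/16 = 0
  <chi_rho, chi_6> = (1/16)[1*(8)*conj(2) + 1*(8)*conj(2) + 2*(-4)*conj(0) + 2*(4)*conj(-2) + 2*(-4)*conj(0) + 4*(-2)*conj(0) + 4*(0)*conj(0)]
      = (1/16)[(16) + (16) + (0) + (-16) + (0) + (0) + (0)] = 16/16 = 1
  <chi_rho, chi_7> = (1/16)[1*(8)*conj(2) + 1*(8)*conj(-2) + 2*(-4)*conj(-sqrt(2)) + 2*(4)*conj(0) + 2*(-4)*conj(sqrt(2)) + 4*(-2)*conj(0) + 4*(0)*conj(0)]
      = (1/16)[(16) + (-16) + (8*sqrt(2)) + (0) + (-8*sqrt(2)) + (0) + (0)] = 0/16 = 0
Dimension check: dim(rho) = sum (mult * dim) = 0*1 + 1*1 + 2*1 + 3*1 + 0*2 + 1*2 + 0*2 = 8 = chi_rho(e) = 8.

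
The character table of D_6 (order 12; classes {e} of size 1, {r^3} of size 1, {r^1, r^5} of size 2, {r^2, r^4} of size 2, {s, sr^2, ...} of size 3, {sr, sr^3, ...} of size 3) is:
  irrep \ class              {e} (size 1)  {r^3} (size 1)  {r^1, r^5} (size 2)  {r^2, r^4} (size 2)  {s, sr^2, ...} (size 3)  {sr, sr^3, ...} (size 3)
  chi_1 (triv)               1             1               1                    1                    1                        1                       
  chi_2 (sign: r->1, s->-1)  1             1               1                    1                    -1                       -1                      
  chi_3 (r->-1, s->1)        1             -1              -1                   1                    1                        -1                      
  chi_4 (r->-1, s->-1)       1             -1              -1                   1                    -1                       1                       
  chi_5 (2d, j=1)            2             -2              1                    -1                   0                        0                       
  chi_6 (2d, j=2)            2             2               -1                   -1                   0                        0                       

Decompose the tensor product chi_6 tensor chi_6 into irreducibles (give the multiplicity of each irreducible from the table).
chi_6 tensor chi_6 = chi_1 + chi_2 + chi_6 (all other irreducibles have multiplicity 0).

Justification: The character of a tensor product is the pointwise product (chi_6 * chi_6)(C) = chi_6(C) * chi_6(C):
  {e}: (2)*(2), {r^3}: (2)*(2), {r^1, r^5}: (-1)*(-1), {r^2, r^4}: (-1)*(-1), {s, sr^2, ...}: (0)*(0), {sr, sr^3, ...}: (0)*(0)
so (chi_6 * chi_6) takes values
  {e} -> 4, {r^3} -> 4, {r^1, r^5} -> 1, {r^2, r^4} -> 1, {s, sr^2, ...} -> 0, {sr, sr^3, ...} -> 0.
Now take the inner product of this character with each irreducible chi from the table, <chi_6*chi_6, chi> = (1/12) sum_C |C| (chi_6*chi_6)(C) conj(chi(C)):
  <chi_6*chi_6, chi_1> = (1/12)[1*(4)*conj(1) + 1*(4)*conj(1) + 2*(1)*conj(1) + 2*(1)*conj(1) + 3*(0)*conj(1) + 3*(0)*conj(1)]
      = (1/12)[(4) + (4) + (2) + (2) + (0) + (0)] = 12/12 = 1
  <chi_6*chi_6, chi_2> = (1/12)[1*(4)*conj(1) + 1*(4)*conj(1) + 2*(1)*conj(1) + 2*(1)*conj(1) + 3*(0)*conj(-1) + 3*(0)*conj(-1)]
      = (1/12)[(4) + (4) + (2) + (2) + (0) + (0)] = 12/12 = 1
  <chi_6*chi_6, chi_3> = (1/12)[1*(4)*conj(1) + 1*(4)*conj(-1) + 2*(1)*conj(-1) + 2*(1)*conj(1) + 3*(0)*conj(1) + 3*(0)*conj(-1)]
      = (1/12)[(4) + (-4) + (-2) + (2) + (0) + (0)] = 0/12 = 0
  <chi_6*chi_6, chi_4> = (1/12)[1*(4)*conj(1) + 1*(4)*conj(-1) + 2*(1)*conj(-1) + 2*(1)*conj(1) + 3*(0)*conj(-1) + 3*(0)*conj(1)]
      = (1/12)[(4) + (-4) + (-2) + (2) + (0) + (0)] = 0/12 = 0
  <chi_6*chi_6, chi_5> = (1/12)[1*(4)*conj(2) + 1*(4)*conj(-2) + 2*(1)*conj(1) + 2*(1)*conj(-1) + 3*(0)*conj(0) + 3*(0)*conj(0)]
      = (1/12)[(8) + (-8) + (2) + (-2) + (0) + (0)] = 0/12 = 0
  <chi_6*chi_6, chi_6> = (1/12)[1*(4)*conj(2) + 1*(4)*conj(2) + 2*(1)*conj(-1) + 2*(1)*conj(-1) + 3*(0)*conj(0) + 3*(0)*conj(0)]
      = (1/12)[(8) + (8) + (-2) + (-2) + (0) + (0)] = 12/12 = 1
Hence the multiplicities are chi_1: 1, chi_2: 1, chi_6: 1. Dimension check: dim(chi_6)*dim(chi_6) = 2*2 = 4 and sum (mult * dim) = 1*1 + 1*1 + 1*2 = 4.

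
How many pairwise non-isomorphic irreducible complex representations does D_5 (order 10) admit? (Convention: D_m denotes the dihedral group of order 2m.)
4

Explanation: The number of irreducible complex representations of a finite group equals its number of conjugacy classes. D_5 has 4 conjugacy classes ((n+3)/2 for n odd), so D_5 (order 10) has exactly 4 irreducible complex representations.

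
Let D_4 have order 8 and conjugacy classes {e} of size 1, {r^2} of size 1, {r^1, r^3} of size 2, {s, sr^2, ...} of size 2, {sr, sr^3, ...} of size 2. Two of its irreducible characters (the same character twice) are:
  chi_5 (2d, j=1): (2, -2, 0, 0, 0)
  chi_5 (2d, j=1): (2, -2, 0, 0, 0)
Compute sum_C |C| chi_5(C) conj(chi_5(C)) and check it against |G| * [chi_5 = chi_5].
Sum = 8 = |G| = 8; so <chi_5, chi_5> = 1 (norm-1 confirms irreducibility).

Solution. Compute term by term over conjugacy classes (|C| * chi_5(C) * conj(chi_5(C))):
  1*(2)*conj(2) + 1*(-2)*conj(-2) + 2*(0)*conj(0) + 2*(0)*conj(0) + 2*(0)*conj(0)
  = (4) + (4) + (0) + (0) + (0)
  = 8.
Dividing by |G| = 8 gives 8/8 = 1, matching the row-orthogonality relation <chi_5, chi_5> = [chi_5 = chi_5].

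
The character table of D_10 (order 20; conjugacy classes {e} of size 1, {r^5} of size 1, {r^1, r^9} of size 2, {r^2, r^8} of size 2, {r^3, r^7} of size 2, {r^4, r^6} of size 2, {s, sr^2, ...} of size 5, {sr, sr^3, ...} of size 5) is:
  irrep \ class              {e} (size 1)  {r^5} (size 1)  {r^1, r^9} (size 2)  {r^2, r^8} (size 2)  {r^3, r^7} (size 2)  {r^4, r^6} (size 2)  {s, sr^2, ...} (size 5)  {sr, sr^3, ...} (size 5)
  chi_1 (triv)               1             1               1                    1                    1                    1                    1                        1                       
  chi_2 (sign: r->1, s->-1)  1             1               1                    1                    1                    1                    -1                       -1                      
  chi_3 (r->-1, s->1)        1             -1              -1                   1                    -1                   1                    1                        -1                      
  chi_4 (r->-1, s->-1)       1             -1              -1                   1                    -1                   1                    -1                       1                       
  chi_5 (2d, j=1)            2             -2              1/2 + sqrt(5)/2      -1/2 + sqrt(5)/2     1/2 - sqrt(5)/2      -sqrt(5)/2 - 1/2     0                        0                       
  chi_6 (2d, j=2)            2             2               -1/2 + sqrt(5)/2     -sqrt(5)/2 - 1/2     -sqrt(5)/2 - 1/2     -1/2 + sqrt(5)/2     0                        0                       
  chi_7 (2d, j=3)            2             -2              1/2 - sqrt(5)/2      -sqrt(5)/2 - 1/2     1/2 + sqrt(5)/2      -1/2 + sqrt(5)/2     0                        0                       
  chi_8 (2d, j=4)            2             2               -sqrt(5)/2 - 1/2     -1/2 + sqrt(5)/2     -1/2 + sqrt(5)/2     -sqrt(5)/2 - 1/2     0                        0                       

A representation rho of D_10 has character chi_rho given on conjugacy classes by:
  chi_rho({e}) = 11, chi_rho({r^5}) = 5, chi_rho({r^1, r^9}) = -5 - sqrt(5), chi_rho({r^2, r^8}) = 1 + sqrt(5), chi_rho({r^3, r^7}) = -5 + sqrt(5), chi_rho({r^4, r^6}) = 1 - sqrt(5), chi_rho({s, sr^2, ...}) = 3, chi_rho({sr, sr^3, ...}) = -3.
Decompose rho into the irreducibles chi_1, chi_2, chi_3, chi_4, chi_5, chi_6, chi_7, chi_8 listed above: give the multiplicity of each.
Multiplicities: chi_1: 0, chi_2: 0, chi_3: 3, chi_4: 0, chi_5: 0, chi_6: 1, chi_7: 0, chi_8: 3.

Solution. Use <chi_rho, chi> = (1/|G|) sum_C |C| * chi_rho(C) * conj(chi(C)) with |G| = 20 for each irreducible chi in the table:
  <chi_rho, chi_1> = (1/20)[1*(11)*conj(1) + 1*(5)*conj(1) + 2*(-5 - sqrt(5))*conj(1) + 2*(1 + sqrt(5))*conj(1) + 2*(-5 + sqrt(5))*conj(1) + 2*(1 - sqrt(5))*conj(1) + 5*(3)*conj(1) + 5*(-3)*conj(1)]
      = (1/20)[(11) + (5) + (-10 - 2*sqrt(5)) + (2 + 2*sqrt(5)) + (-10 + 2*sqrt(5)) + (2 - 2*sqrt(5)) + (15) + (-15)] = 0/20 = 0
  <chi_rho, chi_2> = (1/20)[1*(11)*conj(1) + 1*(5)*conj(1) + 2*(-5 - sqrt(5))*conj(1) + 2*(1 + sqrt(5))*conj(1) + 2*(-5 + sqrt(5))*conj(1) + 2*(1 - sqrt(5))*conj(1) + 5*(3)*conj(-1) + 5*(-3)*conj(-1)]
      = (1/20)[(11) + (5) + (-10 - 2*sqrt(5)) + (2 + 2*sqrt(5)) + (-10 + 2*sqrt(5)) + (2 - 2*sqrt(5)) + (-15) + (15)] = 0/20 = 0
  <chi_rho, chi_3> = (1/20)[1*(11)*conj(1) + 1*(5)*conj(-1) + 2*(-5 - sqrt(5))*conj(-1) + 2*(1 + sqrt(5))*conj(1) + 2*(-5 + sqrt(5))*conj(-1) + 2*(1 - sqrt(5))*conj(1) + 5*(3)*conj(1) + 5*(-3)*conj(-1)]
      = (1/20)[(11) + (-5) + (2*sqrt(5) + 10) + (2 + 2*sqrt(5)) + (10 - 2*sqrt(5)) + (2 - 2*sqrt(5)) + (15) + (15)] = 60/20 = 3
  <chi_rho, chi_4> = (1/20)[1*(11)*conj(1) + 1*(5)*conj(-1) + 2*(-5 - sqrt(5))*conj(-1) + 2*(1 + sqrt(5))*conj(1) + 2*(-5 + sqrt(5))*conj(-1) + 2*(1 - sqrt(5))*conj(1) + 5*(3)*conj(-1) + 5*(-3)*conj(1)]
      = (1/20)[(11) + (-5) + (2*sqrt(5) + 10) + (2 + 2*sqrt(5)) + (10 - 2*sqrt(5)) + (2 - 2*sqrt(5)) + (-15) + (-15)] = 0/20 = 0
  <chi_rho, chi_5> = (1/20)[1*(11)*conj(2) + 1*(5)*conj(-2) + 2*(-5 - sqrt(5))*conj(1/2 + sqrt(5)/2) + 2*(1 + sqrt(5))*conj(-1/2 + sqrt(5)/2) + 2*(-5 + sqrt(5))*conj(1/2 - sqrt(5)/2) + 2*(1 - sqrt(5))*conj(-sqrt(5)/2 - 1/2) + 5*(3)*conj(0) + 5*(-3)*conj(0)]
      = (1/20)[(22) + (-10) + (-6*sqrt(5) - 10) + (4) + (-10 + 6*sqrt(5)) + (4) + (0) + (0)] = 0/20 = 0
  <chi_rho, chi_6> = (1/20)[1*(11)*conj(2) + 1*(5)*conj(2) + 2*(-5 - sqrt(5))*conj(-1/2 + sqrt(5)/2) + 2*(1 + sqrt(5))*conj(-sqrt(5)/2 - 1/2) + 2*(-5 + sqrt(5))*conj(-sqrt(5)/2 - 1/2) + 2*(1 - sqrt(5))*conj(-1/2 + sqrt(5)/2) + 5*(3)*conj(0) + 5*(-3)*conj(0)]
      = (1/20)[(22) + (10) + (-4*sqrt(5)) + (-6 - 2*sqrt(5)) + (4*sqrt(5)) + (-6 + 2*sqrt(5)) + (0) + (0)] = 20/20 = 1
  <chi_rho, chi_7> = (1/20)[1*(11)*conj(2) + 1*(5)*conj(-2) + 2*(-5 - sqrt(5))*conj(1/2 - sqrt(5)/2) + 2*(1 + sqrt(5))*conj(-sqrt(5)/2 - 1/2) + 2*(-5 + sqrt(5))*conj(1/2 + sqrt(5)/2) + 2*(1 - sqrt(5))*conj(-1/2 + sqrt(5)/2) + 5*(3)*conj(0) + 5*(-3)*conj(0)]
      = (1/20)[(22) + (-10) + (4*sqrt(5)) + (-6 - 2*sqrt(5)) + (-4*sqrt(5)) + (-6 + 2*sqrt(5)) + (0) + (0)] = 0/20 = 0
  <chi_rho, chi_8> = (1/20)[1*(11)*conj(2) + 1*(5)*conj(2) + 2*(-5 - sqrt(5))*conj(-sqrt(5)/2 - 1/2) + 2*(1 + sqrt(5))*conj(-1/2 + sqrt(5)/2) + 2*(-5 + sqrt(5))*conj(-1/2 + sqrt(5)/2) + 2*(1 - sqrt(5))*conj(-sqrt(5)/2 - 1/2) + 5*(3)*conj(0) + 5*(-3)*conj(0)]
      = (1/20)[(22) + (10) + (10 + 6*sqrt(5)) + (4) + (10 - 6*sqrt(5)) + (4) + (0) + (0)] = 60/20 = 3
Dimension check: dim(rho) = sum (mult * dim) = 0*1 + 0*1 + 3*1 + 0*1 + 0*2 + 1*2 + 0*2 + 3*2 = 11 = chi_rho(e) = 11.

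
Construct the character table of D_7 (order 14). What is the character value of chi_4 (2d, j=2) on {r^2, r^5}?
Conjugacy classes: {e} of size 1, {r^1, r^6} of size 2, {r^2, r^5} of size 2, {r^3, r^4} of size 2, {s, sr, ..., sr^6} of size 7.
Character table:
  irrep \ class              {e} (size 1)  {r^1, r^6} (size 2)  {r^2, r^5} (size 2)  {r^3, r^4} (size 2)  {s, sr, ..., sr^6} (size 7)
  chi_1 (triv)               1             1                    1                    1                    1                          
  chi_2 (sign: r->1, s->-1)  1             1                    1                    1                    -1                         
  chi_3 (2d, j=1)            2             2*cos(2*pi/7)        -2*cos(3*pi/7)       -2*cos(pi/7)         0                          
  chi_4 (2d, j=2)            2             -2*cos(3*pi/7)       -2*cos(pi/7)         2*cos(2*pi/7)        0                          
  chi_5 (2d, j=3)            2             -2*cos(pi/7)         2*cos(2*pi/7)        -2*cos(3*pi/7)       0                          

Spot check: chi_4 (2d, j=2) on {r^2, r^5} = -2*cos(pi/7).

Working: D_7 has order 2*7 = 14 with 5 conjugacy classes, hence 5 irreducibles. Sum of squared dims 1 + 1 + 4 + 4 + 4 = 14 = |G|. Linear characters come from the abelianisation; the 2-dimensional irreps have character r^k -> 2*cos(2*pi*j*k/7), reflections -> 0.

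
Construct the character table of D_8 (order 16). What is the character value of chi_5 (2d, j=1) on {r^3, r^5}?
Conjugacy classes: {e} of size 1, {r^4} of size 1, {r^1, r^7} of size 2, {r^2, r^6} of size 2, {r^3, r^5} of size 2, {s, sr^2, ...} of size 4, {sr, sr^3, ...} of size 4.
Character table:
  irrep \ class              {e} (size 1)  {r^4} (size 1)  {r^1, r^7} (size 2)  {r^2, r^6} (size 2)  {r^3, r^5} (size 2)  {s, sr^2, ...} (size 4)  {sr, sr^3, ...} (size 4)
  chi_1 (triv)               1             1               1                    1                    1                    1                        1                       
  chi_2 (sign: r->1, s->-1)  1             1               1                    1                    1                    -1                       -1                      
  chi_3 (r->-1, s->1)        1             1               -1                   1                    -1                   1                        -1                      
  chi_4 (r->-1, s->-1)       1             1               -1                   1                    -1                   -1                       1                       
  chi_5 (2d, j=1)            2             -2              sqrt(2)              0                    -sqrt(2)             0                        0                       
  chi_6 (2d, j=2)            2             2               0                    -2                   0                    0                        0                       
  chi_7 (2d, j=3)            2             -2              -sqrt(2)             0                    sqrt(2)              0                        0                       

Spot check: chi_5 (2d, j=1) on {r^3, r^5} = -sqrt(2).

Solution. D_8 has order 2*8 = 16 with 7 conjugacy classes, hence 7 irreducibles. Sum of squared dims 1 + 1 + 1 + 1 + 4 + 4 + 4 = 16 = |G|. Linear characters come from the abelianisation; the 2-dimensional irreps have character r^k -> 2*cos(2*pi*j*k/8), reflections -> 0.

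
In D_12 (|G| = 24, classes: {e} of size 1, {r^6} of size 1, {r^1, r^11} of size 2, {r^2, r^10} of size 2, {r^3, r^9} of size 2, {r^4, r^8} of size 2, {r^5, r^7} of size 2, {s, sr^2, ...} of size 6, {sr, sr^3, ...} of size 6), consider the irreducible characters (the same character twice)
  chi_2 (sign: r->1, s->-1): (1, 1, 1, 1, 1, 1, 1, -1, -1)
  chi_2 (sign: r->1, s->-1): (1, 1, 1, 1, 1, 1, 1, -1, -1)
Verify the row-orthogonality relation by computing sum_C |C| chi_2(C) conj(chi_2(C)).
Sum = 24 = |G| = 24; so <chi_2, chi_2> = 1 (norm-1 confirms irreducibility).

Derivation: Compute term by term over conjugacy classes (|C| * chi_2(C) * conj(chi_2(C))):
  1*(1)*conj(1) + 1*(1)*conj(1) + 2*(1)*conj(1) + 2*(1)*conj(1) + 2*(1)*conj(1) + 2*(1)*conj(1) + 2*(1)*conj(1) + 6*(-1)*conj(-1) + 6*(-1)*conj(-1)
  = (1) + (1) + (2) + (2) + (2) + (2) + (2) + (6) + (6)
  = 24.
Dividing by |G| = 24 gives 24/24 = 1, matching the row-orthogonality relation <chi_2, chi_2> = [chi_2 = chi_2].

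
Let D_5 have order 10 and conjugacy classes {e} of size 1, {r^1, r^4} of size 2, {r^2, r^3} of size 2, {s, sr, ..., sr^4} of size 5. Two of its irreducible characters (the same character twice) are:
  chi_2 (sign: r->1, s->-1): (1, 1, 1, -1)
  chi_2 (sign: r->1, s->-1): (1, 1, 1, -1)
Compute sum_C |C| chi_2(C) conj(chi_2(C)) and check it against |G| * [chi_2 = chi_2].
Sum = 10 = |G| = 10; so <chi_2, chi_2> = 1 (norm-1 confirms irreducibility).

Details: Compute term by term over conjugacy classes (|C| * chi_2(C) * conj(chi_2(C))):
  1*(1)*conj(1) + 2*(1)*conj(1) + 2*(1)*conj(1) + 5*(-1)*conj(-1)
  = (1) + (2) + (2) + (5)
  = 10.
Dividing by |G| = 10 gives 10/10 = 1, matching the row-orthogonality relation <chi_2, chi_2> = [chi_2 = chi_2].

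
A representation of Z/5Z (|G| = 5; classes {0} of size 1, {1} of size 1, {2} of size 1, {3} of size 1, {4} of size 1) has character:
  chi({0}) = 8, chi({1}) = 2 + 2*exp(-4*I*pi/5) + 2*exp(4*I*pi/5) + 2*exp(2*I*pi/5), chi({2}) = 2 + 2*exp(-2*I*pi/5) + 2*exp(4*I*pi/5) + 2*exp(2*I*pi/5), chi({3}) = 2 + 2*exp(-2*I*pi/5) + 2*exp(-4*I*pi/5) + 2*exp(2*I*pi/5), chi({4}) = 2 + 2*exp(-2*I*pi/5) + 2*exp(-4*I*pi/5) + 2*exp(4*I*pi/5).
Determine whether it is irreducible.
Not irreducible (reducible): <chi, chi> = 16 > 1.

Explanation: <chi, chi> = (1/|G|) sum_C |C| * |chi(C)|^2 = (1/5)[1*|8|^2 + 1*|2 + 2*exp(-4*I*pi/5) + 2*exp(4*I*pi/5) + 2*exp(2*I*pi/5)|^2 + 1*|2 + 2*exp(-2*I*pi/5) + 2*exp(4*I*pi/5) + 2*exp(2*I*pi/5)|^2 + 1*|2 + 2*exp(-2*I*pi/5) + 2*exp(-4*I*pi/5) + 2*exp(2*I*pi/5)|^2 + 1*|2 + 2*exp(-2*I*pi/5) + 2*exp(-4*I*pi/5) + 2*exp(4*I*pi/5)|^2]
  = (1/5)[(64) + (4) + (4) + (4) + (4)] = 80/5 = 16.
(Exp terms are combined using exp(i*s)*conj(exp(i*t)) = exp(i*(s-t)), and sums of them are collapsed using the identity that for every m > 1 the m distinct m-th roots of unity sum to 0, e.g. 1 + exp(2*I*pi/3) + exp(-2*I*pi/3) = 0.)
A character is irreducible iff <chi, chi> = 1, so this representation is reducible.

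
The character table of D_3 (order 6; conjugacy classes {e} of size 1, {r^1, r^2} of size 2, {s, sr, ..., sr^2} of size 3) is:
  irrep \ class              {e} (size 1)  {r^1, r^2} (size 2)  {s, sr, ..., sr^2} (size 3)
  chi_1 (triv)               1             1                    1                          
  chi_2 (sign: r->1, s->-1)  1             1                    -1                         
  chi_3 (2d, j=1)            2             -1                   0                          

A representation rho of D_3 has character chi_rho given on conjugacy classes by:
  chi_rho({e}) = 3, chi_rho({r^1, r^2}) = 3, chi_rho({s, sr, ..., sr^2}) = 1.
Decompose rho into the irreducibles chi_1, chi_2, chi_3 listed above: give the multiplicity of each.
Multiplicities: chi_1: 2, chi_2: 1, chi_3: 0.

Working: Use <chi_rho, chi> = (1/|G|) sum_C |C| * chi_rho(C) * conj(chi(C)) with |G| = 6 for each irreducible chi in the table:
  <chi_rho, chi_1> = (1/6)[1*(3)*conj(1) + 2*(3)*conj(1) + 3*(1)*conj(1)]
      = (1/6)[(3) + (6) + (3)] = 12/6 = 2
  <chi_rho, chi_2> = (1/6)[1*(3)*conj(1) + 2*(3)*conj(1) + 3*(1)*conj(-1)]
      = (1/6)[(3) + (6) + (-3)] = 6/6 = 1
  <chi_rho, chi_3> = (1/6)[1*(3)*conj(2) + 2*(3)*conj(-1) + 3*(1)*conj(0)]
      = (1/6)[(6) + (-6) + (0)] = 0/6 = 0
Dimension check: dim(rho) = sum (mult * dim) = 2*1 + 1*1 + 0*2 = 3 = chi_rho(e) = 3.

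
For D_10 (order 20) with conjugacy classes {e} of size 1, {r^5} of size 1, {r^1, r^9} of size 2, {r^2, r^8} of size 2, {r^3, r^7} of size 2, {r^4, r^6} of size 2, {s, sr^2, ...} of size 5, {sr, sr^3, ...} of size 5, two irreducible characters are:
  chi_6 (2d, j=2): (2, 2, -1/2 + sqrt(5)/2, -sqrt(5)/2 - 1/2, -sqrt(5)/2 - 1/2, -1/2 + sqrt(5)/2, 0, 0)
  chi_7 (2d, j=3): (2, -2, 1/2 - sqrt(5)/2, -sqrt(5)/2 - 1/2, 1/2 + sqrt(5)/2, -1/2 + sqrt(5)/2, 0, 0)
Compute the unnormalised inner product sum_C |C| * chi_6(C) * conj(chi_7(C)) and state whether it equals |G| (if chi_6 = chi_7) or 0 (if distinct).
Sum = 0; so <chi_6, chi_7> = 0 (distinct irreducibles are orthogonal).

Why: Compute term by term over conjugacy classes (|C| * chi_6(C) * conj(chi_7(C))):
  1*(2)*conj(2) + 1*(2)*conj(-2) + 2*(-1/2 + sqrt(5)/2)*conj(1/2 - sqrt(5)/2) + 2*(-sqrt(5)/2 - 1/2)*conj(-sqrt(5)/2 - 1/2) + 2*(-sqrt(5)/2 - 1/2)*conj(1/2 + sqrt(5)/2) + 2*(-1/2 + sqrt(5)/2)*conj(-1/2 + sqrt(5)/2) + 5*(0)*conj(0) + 5*(0)*conj(0)
  = (4) + (-4) + (-3 + sqrt(5)) + (sqrt(5) + 3) + (-3 - sqrt(5)) + (3 - sqrt(5)) + (0) + (0)
  = 0.
Dividing by |G| = 20 gives 0/20 = 0, matching the row-orthogonality relation <chi_6, chi_7> = [chi_6 = chi_7].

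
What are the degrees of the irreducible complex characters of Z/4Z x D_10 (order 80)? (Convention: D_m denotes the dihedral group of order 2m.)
Dimensions: 1, 1, 1, 1, 1, 1, 1, 1, 1, 1, 1, 1, 1, 1, 1, 1, 2, 2, 2, 2, 2, 2, 2, 2, 2, 2, 2, 2, 2, 2, 2, 2

Derivation: There are 32 irreducibles (= number of conjugacy classes). Their dimensions d_i satisfy sum d_i^2 = |G| = 80: 1 + 1 + 1 + 1 + 1 + 1 + 1 + 1 + 1 + 1 + 1 + 1 + 1 + 1 + 1 + 1 + 4 + 4 + 4 + 4 + 4 + 4 + 4 + 4 + 4 + 4 + 4 + 4 + 4 + 4 + 4 + 4 = 80. (For the product with Z/4Z: each of the 4 1-dim characters of Z/4Z tensors with each irrep of D_10, giving 4 copies of each D_10-dimension.)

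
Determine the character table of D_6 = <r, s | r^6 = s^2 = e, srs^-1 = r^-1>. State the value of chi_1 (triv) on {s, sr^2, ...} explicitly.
Conjugacy classes: {e} of size 1, {r^3} of size 1, {r^1, r^5} of size 2, {r^2, r^4} of size 2, {s, sr^2, ...} of size 3, {sr, sr^3, ...} of size 3.
Character table:
  irrep \ class              {e} (size 1)  {r^3} (size 1)  {r^1, r^5} (size 2)  {r^2, r^4} (size 2)  {s, sr^2, ...} (size 3)  {sr, sr^3, ...} (size 3)
  chi_1 (triv)               1             1               1                    1                    1                        1                       
  chi_2 (sign: r->1, s->-1)  1             1               1                    1                    -1                       -1                      
  chi_3 (r->-1, s->1)        1             -1              -1                   1                    1                        -1                      
  chi_4 (r->-1, s->-1)       1             -1              -1                   1                    -1                       1                       
  chi_5 (2d, j=1)            2             -2              1                    -1                   0                        0                       
  chi_6 (2d, j=2)            2             2               -1                   -1                   0                        0                       

Spot check: chi_1 (triv) on {s, sr^2, ...} = 1.

Justification: D_6 has order 2*6 = 12 with 6 conjugacy classes, hence 6 irreducibles. Sum of squared dims 1 + 1 + 1 + 1 + 4 + 4 = 12 = |G|. Linear characters come from the abelianisation; the 2-dimensional irreps have character r^k -> 2*cos(2*pi*j*k/6), reflections -> 0.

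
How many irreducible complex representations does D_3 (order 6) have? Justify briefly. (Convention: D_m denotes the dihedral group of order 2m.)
3

Why: The number of irreducible complex representations of a finite group equals its number of conjugacy classes. D_3 has 3 conjugacy classes ((n+3)/2 for n odd), so D_3 (order 6) has exactly 3 irreducible complex representations.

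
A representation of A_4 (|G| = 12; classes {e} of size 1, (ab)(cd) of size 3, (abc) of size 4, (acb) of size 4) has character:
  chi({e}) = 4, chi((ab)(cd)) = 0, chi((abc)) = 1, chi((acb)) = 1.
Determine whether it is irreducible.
Not irreducible (reducible): <chi, chi> = 2 > 1.

Solution. <chi, chi> = (1/|G|) sum_C |C| * |chi(C)|^2 = (1/12)[1*|4|^2 + 3*|0|^2 + 4*|1|^2 + 4*|1|^2]
  = (1/12)[(16) + (0) + (4) + (4)] = 24/12 = 2.
(Exp terms are combined using exp(i*s)*conj(exp(i*t)) = exp(i*(s-t)), and sums of them are collapsed using the identity that for every m > 1 the m distinct m-th roots of unity sum to 0, e.g. 1 + exp(2*I*pi/3) + exp(-2*I*pi/3) = 0.)
A character is irreducible iff <chi, chi> = 1, so this representation is reducible.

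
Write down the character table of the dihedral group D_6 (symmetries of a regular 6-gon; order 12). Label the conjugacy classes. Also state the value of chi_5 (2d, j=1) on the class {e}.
Conjugacy classes: {e} of size 1, {r^3} of size 1, {r^1, r^5} of size 2, {r^2, r^4} of size 2, {s, sr^2, ...} of size 3, {sr, sr^3, ...} of size 3.
Character table:
  irrep \ class              {e} (size 1)  {r^3} (size 1)  {r^1, r^5} (size 2)  {r^2, r^4} (size 2)  {s, sr^2, ...} (size 3)  {sr, sr^3, ...} (size 3)
  chi_1 (triv)               1             1               1                    1                    1                        1                       
  chi_2 (sign: r->1, s->-1)  1             1               1                    1                    -1                       -1                      
  chi_3 (r->-1, s->1)        1             -1              -1                   1                    1                        -1                      
  chi_4 (r->-1, s->-1)       1             -1              -1                   1                    -1                       1                       
  chi_5 (2d, j=1)            2             -2              1                    -1                   0                        0                       
  chi_6 (2d, j=2)            2             2               -1                   -1                   0                        0                       

Spot check: chi_5 (2d, j=1) on {e} = 2.

Reasoning: D_6 has order 2*6 = 12 with 6 conjugacy classes, hence 6 irreducibles. Sum of squared dims 1 + 1 + 1 + 1 + 4 + 4 = 12 = |G|. Linear characters come from the abelianisation; the 2-dimensional irreps have character r^k -> 2*cos(2*pi*j*k/6), reflections -> 0.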